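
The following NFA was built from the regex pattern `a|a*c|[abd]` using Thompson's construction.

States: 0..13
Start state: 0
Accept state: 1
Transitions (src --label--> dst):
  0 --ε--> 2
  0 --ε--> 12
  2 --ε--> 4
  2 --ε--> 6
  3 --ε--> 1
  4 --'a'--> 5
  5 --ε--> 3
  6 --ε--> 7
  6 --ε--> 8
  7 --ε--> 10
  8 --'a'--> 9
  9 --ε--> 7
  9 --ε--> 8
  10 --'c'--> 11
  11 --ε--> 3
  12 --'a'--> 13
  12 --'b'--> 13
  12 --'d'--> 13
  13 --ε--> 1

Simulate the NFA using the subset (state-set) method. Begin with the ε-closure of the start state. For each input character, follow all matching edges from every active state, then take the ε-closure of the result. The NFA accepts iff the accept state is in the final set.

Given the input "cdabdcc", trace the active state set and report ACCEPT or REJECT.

Answer: REJECT

Trace:
initial (ε-close {0}): {0,2,4,6,7,8,10,12}
'c' @ 1: {1,3,11}  (accept∈set)
'd' @ 2: {}  — dead — no transitions
rest 'abdcc' ignored (set empty)
end set {} — state 1 not in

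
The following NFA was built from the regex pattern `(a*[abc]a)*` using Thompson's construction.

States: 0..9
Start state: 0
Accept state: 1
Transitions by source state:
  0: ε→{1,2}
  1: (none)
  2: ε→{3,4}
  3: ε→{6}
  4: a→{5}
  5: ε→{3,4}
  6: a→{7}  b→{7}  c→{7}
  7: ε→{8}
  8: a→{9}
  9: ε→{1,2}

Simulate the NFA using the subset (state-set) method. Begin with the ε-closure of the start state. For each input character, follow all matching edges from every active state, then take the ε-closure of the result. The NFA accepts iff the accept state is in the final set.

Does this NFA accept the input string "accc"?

Answer: REJECT

Steps:
start: ε-closure({0}) = {0,1,2,3,4,6}
'a' @ 1: {3,4,5,6,7,8}
'c' @ 2: {7,8}
'c' @ 3: {}  — dead — no transitions
rest 'c' ignored (set empty)
final: {}; accept 1 not in set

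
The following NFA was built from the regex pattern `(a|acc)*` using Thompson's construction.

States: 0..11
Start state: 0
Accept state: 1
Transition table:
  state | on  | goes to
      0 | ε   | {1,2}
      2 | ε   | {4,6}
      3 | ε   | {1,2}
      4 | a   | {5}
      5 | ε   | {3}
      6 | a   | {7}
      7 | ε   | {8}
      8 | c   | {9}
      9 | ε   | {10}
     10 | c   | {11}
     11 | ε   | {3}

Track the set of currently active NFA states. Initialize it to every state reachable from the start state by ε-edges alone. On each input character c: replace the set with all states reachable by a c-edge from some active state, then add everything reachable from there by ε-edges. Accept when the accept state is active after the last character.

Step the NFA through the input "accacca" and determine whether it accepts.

Answer: ACCEPT

Derivation:
initial (ε-close {0}): {0,1,2,4,6}
'a' @ 1: {1,2,3,4,5,6,7,8}  [accepting]
'c' @ 2: {9,10}
'c' @ 3: {1,2,3,4,6,11}  [accepting]
'a' @ 4: {1,2,3,4,5,6,7,8}  [accepting]
'c' @ 5: {9,10}
'c' @ 6: {1,2,3,4,6,11}  [accepting]
'a' @ 7: {1,2,3,4,5,6,7,8}  [accepting]
end set {1,2,3,4,5,6,7,8} — state 1 in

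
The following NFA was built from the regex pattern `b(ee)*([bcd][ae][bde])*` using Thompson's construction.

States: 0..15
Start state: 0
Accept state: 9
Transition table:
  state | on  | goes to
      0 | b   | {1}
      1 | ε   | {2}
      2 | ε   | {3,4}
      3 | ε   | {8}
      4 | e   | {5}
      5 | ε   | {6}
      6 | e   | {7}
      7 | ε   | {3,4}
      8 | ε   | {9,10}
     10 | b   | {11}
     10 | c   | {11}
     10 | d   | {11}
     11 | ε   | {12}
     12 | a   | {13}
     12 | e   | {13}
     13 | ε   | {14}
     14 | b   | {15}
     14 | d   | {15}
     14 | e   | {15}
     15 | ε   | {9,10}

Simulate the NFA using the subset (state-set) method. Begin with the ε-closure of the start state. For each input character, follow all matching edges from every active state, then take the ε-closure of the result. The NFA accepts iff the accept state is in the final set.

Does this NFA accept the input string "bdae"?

start: ε-closure({0}) = {0}
'b' @ 1: {1,2,3,4,8,9,10}  ✓accept
'd' @ 2: {11,12}
'a' @ 3: {13,14}
'e' @ 4: {9,10,15}  ✓accept
final: {9,10,15}; accept 9 in set

Answer: ACCEPT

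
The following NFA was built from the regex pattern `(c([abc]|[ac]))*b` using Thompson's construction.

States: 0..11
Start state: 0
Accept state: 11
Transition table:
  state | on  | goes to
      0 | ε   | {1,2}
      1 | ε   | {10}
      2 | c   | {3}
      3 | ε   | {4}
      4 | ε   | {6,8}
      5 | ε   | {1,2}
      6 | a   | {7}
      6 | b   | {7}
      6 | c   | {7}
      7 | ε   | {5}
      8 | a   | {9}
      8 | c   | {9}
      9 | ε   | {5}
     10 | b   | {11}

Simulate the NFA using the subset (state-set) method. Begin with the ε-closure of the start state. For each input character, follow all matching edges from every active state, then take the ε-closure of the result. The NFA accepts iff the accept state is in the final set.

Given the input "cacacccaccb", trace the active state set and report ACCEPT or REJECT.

Answer: ACCEPT

Steps:
initial (ε-close {0}): {0,1,2,10}
'c' @ 1: {3,4,6,8}
'a' @ 2: {1,2,5,7,9,10}
'c' @ 3: {3,4,6,8}
'a' @ 4: {1,2,5,7,9,10}
'c' @ 5: {3,4,6,8}
'c' @ 6: {1,2,5,7,9,10}
'c' @ 7: {3,4,6,8}
'a' @ 8: {1,2,5,7,9,10}
'c' @ 9: {3,4,6,8}
'c' @ 10: {1,2,5,7,9,10}
'b' @ 11: {11}  (accept∈set)
final: {11}; accept 11 in set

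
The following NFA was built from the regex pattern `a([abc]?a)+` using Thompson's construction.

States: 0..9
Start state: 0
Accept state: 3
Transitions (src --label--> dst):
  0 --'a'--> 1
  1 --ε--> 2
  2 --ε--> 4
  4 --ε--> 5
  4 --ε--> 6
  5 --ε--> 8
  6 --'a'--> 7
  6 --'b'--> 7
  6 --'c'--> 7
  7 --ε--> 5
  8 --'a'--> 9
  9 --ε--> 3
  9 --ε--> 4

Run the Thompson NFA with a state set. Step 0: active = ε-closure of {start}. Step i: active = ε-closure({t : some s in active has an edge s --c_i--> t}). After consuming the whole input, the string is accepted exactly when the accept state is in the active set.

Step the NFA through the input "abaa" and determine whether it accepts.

Answer: ACCEPT

Derivation:
initial (ε-close {0}): {0}
'a' @ 1: {1,2,4,5,6,8}
'b' @ 2: {5,7,8}
'a' @ 3: {3,4,5,6,8,9}  [accepting]
'a' @ 4: {3,4,5,6,7,8,9}  [accepting]
end set {3,4,5,6,7,8,9} — state 3 in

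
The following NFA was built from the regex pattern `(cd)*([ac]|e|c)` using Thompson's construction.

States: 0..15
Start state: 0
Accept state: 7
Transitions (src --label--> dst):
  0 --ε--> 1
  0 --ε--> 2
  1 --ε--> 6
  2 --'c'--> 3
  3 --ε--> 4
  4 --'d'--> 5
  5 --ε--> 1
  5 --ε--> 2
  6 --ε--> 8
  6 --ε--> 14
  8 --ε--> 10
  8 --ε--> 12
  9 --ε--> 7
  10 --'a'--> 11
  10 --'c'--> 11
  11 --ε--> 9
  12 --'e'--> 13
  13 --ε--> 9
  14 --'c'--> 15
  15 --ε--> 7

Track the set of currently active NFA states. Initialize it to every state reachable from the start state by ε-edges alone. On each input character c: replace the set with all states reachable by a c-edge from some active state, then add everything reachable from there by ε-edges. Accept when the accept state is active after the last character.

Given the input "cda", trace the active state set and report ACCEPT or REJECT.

S₀ = ε-closure({0}) = {0,1,2,6,8,10,12,14}
'c' @ 1: {3,4,7,9,11,15}  (accept∈set)
'd' @ 2: {1,2,5,6,8,10,12,14}
'a' @ 3: {7,9,11}  (accept∈set)
final: {7,9,11}; accept 7 in set

Answer: ACCEPT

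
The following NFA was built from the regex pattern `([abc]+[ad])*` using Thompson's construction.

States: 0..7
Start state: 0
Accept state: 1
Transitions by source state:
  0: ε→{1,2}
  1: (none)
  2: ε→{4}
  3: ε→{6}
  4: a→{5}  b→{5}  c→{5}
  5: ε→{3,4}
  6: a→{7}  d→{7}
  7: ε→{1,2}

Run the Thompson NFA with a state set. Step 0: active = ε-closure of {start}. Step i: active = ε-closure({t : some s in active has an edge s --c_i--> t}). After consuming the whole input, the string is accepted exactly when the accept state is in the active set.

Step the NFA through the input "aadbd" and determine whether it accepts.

start: ε-closure({0}) = {0,1,2,4}
'a' @ 1: {3,4,5,6}
'a' @ 2: {1,2,3,4,5,6,7}  ✓accept
'd' @ 3: {1,2,4,7}  ✓accept
'b' @ 4: {3,4,5,6}
'd' @ 5: {1,2,4,7}  ✓accept
final: {1,2,4,7}; accept 1 in set

Answer: ACCEPT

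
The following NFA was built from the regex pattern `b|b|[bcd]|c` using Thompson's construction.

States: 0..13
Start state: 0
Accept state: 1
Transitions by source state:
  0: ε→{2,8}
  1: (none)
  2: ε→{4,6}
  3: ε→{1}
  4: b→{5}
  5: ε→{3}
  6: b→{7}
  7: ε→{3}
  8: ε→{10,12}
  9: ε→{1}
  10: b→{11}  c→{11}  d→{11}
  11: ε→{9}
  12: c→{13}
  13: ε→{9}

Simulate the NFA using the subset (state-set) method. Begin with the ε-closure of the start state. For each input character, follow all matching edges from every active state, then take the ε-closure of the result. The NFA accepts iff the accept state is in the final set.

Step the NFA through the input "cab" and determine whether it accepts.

Answer: REJECT

Derivation:
S₀ = ε-closure({0}) = {0,2,4,6,8,10,12}
'c' @ 1: {1,9,11,13}  ✓accept
'a' @ 2: {}  — no active states
rest 'b' ignored (set empty)
final: {}; accept 1 not in set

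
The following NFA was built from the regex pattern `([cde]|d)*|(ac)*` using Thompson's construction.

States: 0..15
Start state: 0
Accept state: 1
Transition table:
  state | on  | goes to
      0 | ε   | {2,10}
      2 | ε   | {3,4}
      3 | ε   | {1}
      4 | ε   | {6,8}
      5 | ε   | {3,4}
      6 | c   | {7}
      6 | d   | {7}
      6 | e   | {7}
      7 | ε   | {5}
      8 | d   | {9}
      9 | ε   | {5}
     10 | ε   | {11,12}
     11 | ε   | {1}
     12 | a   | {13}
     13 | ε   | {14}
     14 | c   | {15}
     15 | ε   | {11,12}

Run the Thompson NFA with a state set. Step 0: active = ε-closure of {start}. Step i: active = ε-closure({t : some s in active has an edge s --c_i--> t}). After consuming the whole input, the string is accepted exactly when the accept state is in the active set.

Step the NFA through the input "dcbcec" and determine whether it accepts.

Answer: REJECT

Derivation:
initial (ε-close {0}): {0,1,2,3,4,6,8,10,11,12}
'd' @ 1: {1,3,4,5,6,7,8,9}  (accept∈set)
'c' @ 2: {1,3,4,5,6,7,8}  (accept∈set)
'b' @ 3: {}  — state set empty
rest 'cec' ignored (set empty)
end set {} — state 1 not in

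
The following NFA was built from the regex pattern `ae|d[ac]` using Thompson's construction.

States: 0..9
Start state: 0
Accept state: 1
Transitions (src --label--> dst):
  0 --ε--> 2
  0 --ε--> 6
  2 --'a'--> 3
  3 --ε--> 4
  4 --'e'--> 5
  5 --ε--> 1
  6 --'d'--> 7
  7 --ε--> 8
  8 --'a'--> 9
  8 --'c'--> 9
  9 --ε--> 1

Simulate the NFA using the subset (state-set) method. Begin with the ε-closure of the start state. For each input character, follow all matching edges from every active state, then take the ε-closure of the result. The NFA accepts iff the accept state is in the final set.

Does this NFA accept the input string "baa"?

Answer: REJECT

Trace:
start: ε-closure({0}) = {0,2,6}
'b' @ 1: {}  — state set empty
rest 'aa' ignored (set empty)
after full input: {}  (accept=1 not in)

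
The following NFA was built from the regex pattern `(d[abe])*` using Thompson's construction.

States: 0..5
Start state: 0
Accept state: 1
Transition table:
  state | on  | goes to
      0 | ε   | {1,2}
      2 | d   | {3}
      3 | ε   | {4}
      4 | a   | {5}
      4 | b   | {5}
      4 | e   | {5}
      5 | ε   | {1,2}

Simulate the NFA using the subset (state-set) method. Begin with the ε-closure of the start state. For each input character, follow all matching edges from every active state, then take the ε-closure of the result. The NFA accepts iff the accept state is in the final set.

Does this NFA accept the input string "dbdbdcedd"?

Answer: REJECT

Steps:
initial (ε-close {0}): {0,1,2}
'd' @ 1: {3,4}
'b' @ 2: {1,2,5}  [accepting]
'd' @ 3: {3,4}
'b' @ 4: {1,2,5}  [accepting]
'd' @ 5: {3,4}
'c' @ 6: {}  — no active states
rest 'edd' ignored (set empty)
end set {} — state 1 not in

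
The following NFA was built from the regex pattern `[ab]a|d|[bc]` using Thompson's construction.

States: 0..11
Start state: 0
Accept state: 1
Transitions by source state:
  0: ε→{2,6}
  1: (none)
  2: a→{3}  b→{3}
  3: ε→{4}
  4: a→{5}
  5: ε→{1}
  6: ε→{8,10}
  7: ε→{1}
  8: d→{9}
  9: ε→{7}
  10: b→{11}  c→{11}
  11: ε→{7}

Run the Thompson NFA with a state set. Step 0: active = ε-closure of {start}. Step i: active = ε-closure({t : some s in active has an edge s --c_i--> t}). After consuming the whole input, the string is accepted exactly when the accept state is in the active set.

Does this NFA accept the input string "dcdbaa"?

Answer: REJECT

Trace:
start: ε-closure({0}) = {0,2,6,8,10}
'd' @ 1: {1,7,9}  (accept∈set)
'c' @ 2: {}  — no active states
rest 'dbaa' ignored (set empty)
after full input: {}  (accept=1 not in)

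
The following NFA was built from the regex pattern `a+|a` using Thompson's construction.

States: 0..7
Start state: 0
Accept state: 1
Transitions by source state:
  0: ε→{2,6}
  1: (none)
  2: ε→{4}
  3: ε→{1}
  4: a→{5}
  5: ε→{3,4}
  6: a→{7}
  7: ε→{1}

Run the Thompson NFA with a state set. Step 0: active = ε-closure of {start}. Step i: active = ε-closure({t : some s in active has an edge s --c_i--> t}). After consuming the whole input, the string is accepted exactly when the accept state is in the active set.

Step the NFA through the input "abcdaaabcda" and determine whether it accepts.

Answer: REJECT

Trace:
S₀ = ε-closure({0}) = {0,2,4,6}
'a' @ 1: {1,3,4,5,7}  (accept∈set)
'b' @ 2: {}  — no active states
rest 'cdaaabcda' ignored (set empty)
final: {}; accept 1 not in set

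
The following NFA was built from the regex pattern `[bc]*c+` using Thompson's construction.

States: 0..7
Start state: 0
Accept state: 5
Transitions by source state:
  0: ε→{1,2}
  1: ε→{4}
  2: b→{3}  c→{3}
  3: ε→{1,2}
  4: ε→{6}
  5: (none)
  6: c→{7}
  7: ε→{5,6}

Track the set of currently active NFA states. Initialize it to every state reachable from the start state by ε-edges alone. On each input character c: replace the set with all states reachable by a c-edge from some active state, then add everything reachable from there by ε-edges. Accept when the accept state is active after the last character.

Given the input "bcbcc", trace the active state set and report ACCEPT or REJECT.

Answer: ACCEPT

Derivation:
initial (ε-close {0}): {0,1,2,4,6}
'b' @ 1: {1,2,3,4,6}
'c' @ 2: {1,2,3,4,5,6,7}  [accepting]
'b' @ 3: {1,2,3,4,6}
'c' @ 4: {1,2,3,4,5,6,7}  [accepting]
'c' @ 5: {1,2,3,4,5,6,7}  [accepting]
end set {1,2,3,4,5,6,7} — state 5 in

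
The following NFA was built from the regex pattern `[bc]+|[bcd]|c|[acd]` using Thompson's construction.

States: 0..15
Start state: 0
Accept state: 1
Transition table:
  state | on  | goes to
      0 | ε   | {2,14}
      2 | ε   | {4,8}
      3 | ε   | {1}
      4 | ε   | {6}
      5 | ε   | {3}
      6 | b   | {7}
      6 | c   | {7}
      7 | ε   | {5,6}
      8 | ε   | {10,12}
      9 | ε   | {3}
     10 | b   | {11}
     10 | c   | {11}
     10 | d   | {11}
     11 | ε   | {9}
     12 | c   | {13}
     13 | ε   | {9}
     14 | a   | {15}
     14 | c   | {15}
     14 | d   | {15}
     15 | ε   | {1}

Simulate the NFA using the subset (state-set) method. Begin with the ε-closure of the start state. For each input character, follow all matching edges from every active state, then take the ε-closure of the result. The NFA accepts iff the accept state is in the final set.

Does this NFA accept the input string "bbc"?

initial (ε-close {0}): {0,2,4,6,8,10,12,14}
'b' @ 1: {1,3,5,6,7,9,11}  [accepting]
'b' @ 2: {1,3,5,6,7}  [accepting]
'c' @ 3: {1,3,5,6,7}  [accepting]
after full input: {1,3,5,6,7}  (accept=1 in)

Answer: ACCEPT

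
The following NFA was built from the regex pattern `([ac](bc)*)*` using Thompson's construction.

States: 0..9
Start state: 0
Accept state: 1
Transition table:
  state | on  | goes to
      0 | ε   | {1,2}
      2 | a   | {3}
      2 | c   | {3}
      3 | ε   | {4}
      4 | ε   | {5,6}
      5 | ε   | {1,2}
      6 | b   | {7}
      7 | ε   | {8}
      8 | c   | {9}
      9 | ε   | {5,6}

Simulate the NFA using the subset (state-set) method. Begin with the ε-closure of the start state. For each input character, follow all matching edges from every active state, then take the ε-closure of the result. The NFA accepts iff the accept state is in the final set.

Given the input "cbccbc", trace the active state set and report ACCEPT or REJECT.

start: ε-closure({0}) = {0,1,2}
'c' @ 1: {1,2,3,4,5,6}  [accepting]
'b' @ 2: {7,8}
'c' @ 3: {1,2,5,6,9}  [accepting]
'c' @ 4: {1,2,3,4,5,6}  [accepting]
'b' @ 5: {7,8}
'c' @ 6: {1,2,5,6,9}  [accepting]
final: {1,2,5,6,9}; accept 1 in set

Answer: ACCEPT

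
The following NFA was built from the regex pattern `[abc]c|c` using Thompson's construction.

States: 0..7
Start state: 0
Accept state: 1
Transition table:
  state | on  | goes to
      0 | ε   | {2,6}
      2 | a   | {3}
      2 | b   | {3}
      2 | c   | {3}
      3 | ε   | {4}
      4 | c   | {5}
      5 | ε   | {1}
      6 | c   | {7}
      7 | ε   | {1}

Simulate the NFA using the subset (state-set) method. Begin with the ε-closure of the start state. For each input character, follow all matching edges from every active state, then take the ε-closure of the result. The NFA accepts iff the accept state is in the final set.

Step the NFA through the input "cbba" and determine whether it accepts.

initial (ε-close {0}): {0,2,6}
'c' @ 1: {1,3,4,7}  ✓accept
'b' @ 2: {}  — state set empty
rest 'ba' ignored (set empty)
after full input: {}  (accept=1 not in)

Answer: REJECT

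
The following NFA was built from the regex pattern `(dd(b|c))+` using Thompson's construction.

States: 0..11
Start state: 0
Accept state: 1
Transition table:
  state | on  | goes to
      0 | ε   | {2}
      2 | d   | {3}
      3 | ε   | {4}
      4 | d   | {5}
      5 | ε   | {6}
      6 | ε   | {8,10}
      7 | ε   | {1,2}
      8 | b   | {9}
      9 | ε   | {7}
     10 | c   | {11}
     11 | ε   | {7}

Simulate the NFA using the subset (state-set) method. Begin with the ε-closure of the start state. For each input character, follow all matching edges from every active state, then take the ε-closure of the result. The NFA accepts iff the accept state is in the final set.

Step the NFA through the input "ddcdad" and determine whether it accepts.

S₀ = ε-closure({0}) = {0,2}
'd' @ 1: {3,4}
'd' @ 2: {5,6,8,10}
'c' @ 3: {1,2,7,11}  (accept∈set)
'd' @ 4: {3,4}
'a' @ 5: {}  — no active states
rest 'd' ignored (set empty)
final: {}; accept 1 not in set

Answer: REJECT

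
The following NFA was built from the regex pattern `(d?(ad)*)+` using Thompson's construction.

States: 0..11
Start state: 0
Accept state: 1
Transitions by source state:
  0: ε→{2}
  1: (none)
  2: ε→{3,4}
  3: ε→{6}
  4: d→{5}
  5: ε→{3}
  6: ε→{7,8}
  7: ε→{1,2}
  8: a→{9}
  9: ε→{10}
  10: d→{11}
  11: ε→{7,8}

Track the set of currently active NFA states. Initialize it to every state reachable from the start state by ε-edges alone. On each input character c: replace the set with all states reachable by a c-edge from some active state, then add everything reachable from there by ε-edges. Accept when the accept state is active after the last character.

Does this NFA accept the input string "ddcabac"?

Answer: REJECT

Trace:
S₀ = ε-closure({0}) = {0,1,2,3,4,6,7,8}
'd' @ 1: {1,2,3,4,5,6,7,8}  [accepting]
'd' @ 2: {1,2,3,4,5,6,7,8}  [accepting]
'c' @ 3: {}  — no active states
rest 'abac' ignored (set empty)
after full input: {}  (accept=1 not in)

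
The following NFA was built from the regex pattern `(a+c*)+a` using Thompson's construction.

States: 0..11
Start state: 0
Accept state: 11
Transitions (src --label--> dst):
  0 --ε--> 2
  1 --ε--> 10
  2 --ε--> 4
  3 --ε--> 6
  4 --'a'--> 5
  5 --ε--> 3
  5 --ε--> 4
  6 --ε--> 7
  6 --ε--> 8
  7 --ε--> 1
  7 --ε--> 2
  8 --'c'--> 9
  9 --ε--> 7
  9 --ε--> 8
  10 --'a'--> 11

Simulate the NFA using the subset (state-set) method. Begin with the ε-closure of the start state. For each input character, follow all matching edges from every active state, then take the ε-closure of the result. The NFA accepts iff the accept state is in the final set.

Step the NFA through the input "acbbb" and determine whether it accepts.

start: ε-closure({0}) = {0,2,4}
'a' @ 1: {1,2,3,4,5,6,7,8,10}
'c' @ 2: {1,2,4,7,8,9,10}
'b' @ 3: {}  — dead — no transitions
rest 'bb' ignored (set empty)
after full input: {}  (accept=11 not in)

Answer: REJECT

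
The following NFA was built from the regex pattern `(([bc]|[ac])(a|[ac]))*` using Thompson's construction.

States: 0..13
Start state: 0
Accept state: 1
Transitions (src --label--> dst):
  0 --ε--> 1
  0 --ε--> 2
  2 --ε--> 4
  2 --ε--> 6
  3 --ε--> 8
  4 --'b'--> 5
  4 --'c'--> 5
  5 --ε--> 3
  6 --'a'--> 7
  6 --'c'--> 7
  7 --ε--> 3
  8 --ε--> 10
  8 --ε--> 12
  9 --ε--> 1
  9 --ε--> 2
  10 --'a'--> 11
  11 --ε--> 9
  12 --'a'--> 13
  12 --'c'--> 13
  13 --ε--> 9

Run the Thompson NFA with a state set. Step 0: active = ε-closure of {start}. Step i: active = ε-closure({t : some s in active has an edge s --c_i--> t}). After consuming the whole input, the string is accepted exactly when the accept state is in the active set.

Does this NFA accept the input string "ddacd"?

initial (ε-close {0}): {0,1,2,4,6}
'd' @ 1: {}  — no active states
rest 'dacd' ignored (set empty)
final: {}; accept 1 not in set

Answer: REJECT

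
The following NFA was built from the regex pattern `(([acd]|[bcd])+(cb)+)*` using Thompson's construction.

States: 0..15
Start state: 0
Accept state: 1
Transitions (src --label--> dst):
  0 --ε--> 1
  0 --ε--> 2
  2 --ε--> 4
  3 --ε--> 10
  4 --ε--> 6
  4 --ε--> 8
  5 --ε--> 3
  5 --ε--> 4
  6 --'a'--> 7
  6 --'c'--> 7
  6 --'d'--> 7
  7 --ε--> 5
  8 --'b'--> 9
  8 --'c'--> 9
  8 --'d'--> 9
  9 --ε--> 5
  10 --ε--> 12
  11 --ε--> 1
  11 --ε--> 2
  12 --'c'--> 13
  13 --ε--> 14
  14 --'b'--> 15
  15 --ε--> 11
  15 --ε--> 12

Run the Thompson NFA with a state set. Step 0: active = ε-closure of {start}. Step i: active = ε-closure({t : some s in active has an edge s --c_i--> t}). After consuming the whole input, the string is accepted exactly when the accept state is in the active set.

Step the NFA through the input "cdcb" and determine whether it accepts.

S₀ = ε-closure({0}) = {0,1,2,4,6,8}
'c' @ 1: {3,4,5,6,7,8,9,10,12}
'd' @ 2: {3,4,5,6,7,8,9,10,12}
'c' @ 3: {3,4,5,6,7,8,9,10,12,13,14}
'b' @ 4: {1,2,3,4,5,6,8,9,10,11,12,15}  (accept∈set)
final: {1,2,3,4,5,6,8,9,10,11,12,15}; accept 1 in set

Answer: ACCEPT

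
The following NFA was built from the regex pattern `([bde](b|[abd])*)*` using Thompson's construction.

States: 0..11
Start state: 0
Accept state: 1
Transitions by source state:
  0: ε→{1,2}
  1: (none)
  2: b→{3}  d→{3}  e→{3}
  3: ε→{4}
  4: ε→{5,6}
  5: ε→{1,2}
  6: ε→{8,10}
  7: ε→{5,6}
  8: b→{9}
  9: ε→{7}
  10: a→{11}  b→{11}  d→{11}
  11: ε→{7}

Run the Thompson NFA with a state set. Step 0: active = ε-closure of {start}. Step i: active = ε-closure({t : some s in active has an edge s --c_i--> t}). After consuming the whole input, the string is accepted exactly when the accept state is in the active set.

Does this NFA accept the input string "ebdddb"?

S₀ = ε-closure({0}) = {0,1,2}
'e' @ 1: {1,2,3,4,5,6,8,10}  [accepting]
'b' @ 2: {1,2,3,4,5,6,7,8,9,10,11}  [accepting]
'd' @ 3: {1,2,3,4,5,6,7,8,10,11}  [accepting]
'd' @ 4: {1,2,3,4,5,6,7,8,10,11}  [accepting]
'd' @ 5: {1,2,3,4,5,6,7,8,10,11}  [accepting]
'b' @ 6: {1,2,3,4,5,6,7,8,9,10,11}  [accepting]
end set {1,2,3,4,5,6,7,8,9,10,11} — state 1 in

Answer: ACCEPT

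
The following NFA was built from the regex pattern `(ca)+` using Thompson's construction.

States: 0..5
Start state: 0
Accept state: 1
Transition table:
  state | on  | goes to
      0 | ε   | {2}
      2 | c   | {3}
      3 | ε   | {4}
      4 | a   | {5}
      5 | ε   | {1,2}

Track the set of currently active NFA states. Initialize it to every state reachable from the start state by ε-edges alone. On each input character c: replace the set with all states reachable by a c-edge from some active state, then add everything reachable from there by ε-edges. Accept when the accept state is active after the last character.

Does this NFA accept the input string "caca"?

Answer: ACCEPT

Trace:
start: ε-closure({0}) = {0,2}
'c' @ 1: {3,4}
'a' @ 2: {1,2,5}  ✓accept
'c' @ 3: {3,4}
'a' @ 4: {1,2,5}  ✓accept
final: {1,2,5}; accept 1 in set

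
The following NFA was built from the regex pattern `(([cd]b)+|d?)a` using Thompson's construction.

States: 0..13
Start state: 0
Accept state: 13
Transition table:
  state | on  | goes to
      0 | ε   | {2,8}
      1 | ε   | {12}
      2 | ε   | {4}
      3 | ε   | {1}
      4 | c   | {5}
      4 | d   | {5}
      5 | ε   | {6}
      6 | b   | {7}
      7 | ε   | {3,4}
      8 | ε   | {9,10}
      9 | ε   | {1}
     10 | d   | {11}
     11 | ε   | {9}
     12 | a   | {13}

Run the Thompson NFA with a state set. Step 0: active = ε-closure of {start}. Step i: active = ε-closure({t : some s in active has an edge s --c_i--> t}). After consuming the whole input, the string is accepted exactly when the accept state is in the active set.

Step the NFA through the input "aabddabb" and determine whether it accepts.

Answer: REJECT

Derivation:
S₀ = ε-closure({0}) = {0,1,2,4,8,9,10,12}
'a' @ 1: {13}  ✓accept
'a' @ 2: {}  — state set empty
rest 'bddabb' ignored (set empty)
final: {}; accept 13 not in set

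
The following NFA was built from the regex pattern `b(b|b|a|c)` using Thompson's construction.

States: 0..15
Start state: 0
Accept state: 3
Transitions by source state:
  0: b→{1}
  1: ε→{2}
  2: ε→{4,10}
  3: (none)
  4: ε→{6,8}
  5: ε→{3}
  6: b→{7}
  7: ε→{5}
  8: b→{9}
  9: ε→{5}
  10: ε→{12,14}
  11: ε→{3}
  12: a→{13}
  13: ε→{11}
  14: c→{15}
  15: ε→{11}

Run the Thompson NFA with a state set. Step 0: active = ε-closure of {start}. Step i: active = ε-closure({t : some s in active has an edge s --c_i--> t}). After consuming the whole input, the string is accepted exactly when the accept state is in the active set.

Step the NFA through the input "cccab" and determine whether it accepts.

start: ε-closure({0}) = {0}
'c' @ 1: {}  — no active states
rest 'ccab' ignored (set empty)
end set {} — state 3 not in

Answer: REJECT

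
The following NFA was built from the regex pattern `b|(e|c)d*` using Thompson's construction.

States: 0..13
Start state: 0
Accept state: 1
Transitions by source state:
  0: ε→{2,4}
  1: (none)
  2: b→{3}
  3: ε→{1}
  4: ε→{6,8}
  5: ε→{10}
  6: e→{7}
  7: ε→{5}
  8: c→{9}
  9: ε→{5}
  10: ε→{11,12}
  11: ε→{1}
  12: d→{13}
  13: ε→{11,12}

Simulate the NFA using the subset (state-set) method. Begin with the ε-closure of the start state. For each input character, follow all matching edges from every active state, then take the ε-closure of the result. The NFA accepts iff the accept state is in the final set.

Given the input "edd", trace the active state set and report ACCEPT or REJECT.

initial (ε-close {0}): {0,2,4,6,8}
'e' @ 1: {1,5,7,10,11,12}  [accepting]
'd' @ 2: {1,11,12,13}  [accepting]
'd' @ 3: {1,11,12,13}  [accepting]
end set {1,11,12,13} — state 1 in

Answer: ACCEPT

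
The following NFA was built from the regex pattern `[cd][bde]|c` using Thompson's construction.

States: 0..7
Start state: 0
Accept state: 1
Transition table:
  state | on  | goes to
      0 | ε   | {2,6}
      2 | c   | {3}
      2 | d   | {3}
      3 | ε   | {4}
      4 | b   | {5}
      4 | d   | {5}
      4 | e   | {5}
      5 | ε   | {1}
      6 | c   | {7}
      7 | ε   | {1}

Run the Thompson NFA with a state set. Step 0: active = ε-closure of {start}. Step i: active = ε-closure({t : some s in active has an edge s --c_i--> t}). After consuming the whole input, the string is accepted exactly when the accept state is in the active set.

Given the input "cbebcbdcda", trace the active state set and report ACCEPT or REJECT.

initial (ε-close {0}): {0,2,6}
'c' @ 1: {1,3,4,7}  ✓accept
'b' @ 2: {1,5}  ✓accept
'e' @ 3: {}  — dead — no transitions
rest 'bcbdcda' ignored (set empty)
final: {}; accept 1 not in set

Answer: REJECT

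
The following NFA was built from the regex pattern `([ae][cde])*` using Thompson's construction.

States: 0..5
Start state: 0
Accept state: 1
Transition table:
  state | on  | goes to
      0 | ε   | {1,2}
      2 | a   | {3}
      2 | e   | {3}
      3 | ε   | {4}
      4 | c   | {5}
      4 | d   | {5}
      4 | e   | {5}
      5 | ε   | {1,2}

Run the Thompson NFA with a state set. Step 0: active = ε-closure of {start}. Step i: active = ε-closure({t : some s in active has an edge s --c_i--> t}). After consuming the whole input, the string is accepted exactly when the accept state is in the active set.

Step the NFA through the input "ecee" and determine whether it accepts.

S₀ = ε-closure({0}) = {0,1,2}
'e' @ 1: {3,4}
'c' @ 2: {1,2,5}  [accepting]
'e' @ 3: {3,4}
'e' @ 4: {1,2,5}  [accepting]
end set {1,2,5} — state 1 in

Answer: ACCEPT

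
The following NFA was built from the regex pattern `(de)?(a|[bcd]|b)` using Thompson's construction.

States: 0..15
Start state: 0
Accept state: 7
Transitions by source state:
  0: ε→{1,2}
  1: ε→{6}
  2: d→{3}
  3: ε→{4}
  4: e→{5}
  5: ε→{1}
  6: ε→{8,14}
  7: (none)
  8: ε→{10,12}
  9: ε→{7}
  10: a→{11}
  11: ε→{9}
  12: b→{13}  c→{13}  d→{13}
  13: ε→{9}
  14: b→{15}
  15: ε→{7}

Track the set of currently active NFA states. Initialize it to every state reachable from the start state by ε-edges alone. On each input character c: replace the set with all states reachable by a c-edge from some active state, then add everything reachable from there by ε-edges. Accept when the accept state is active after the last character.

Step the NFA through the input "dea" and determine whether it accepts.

start: ε-closure({0}) = {0,1,2,6,8,10,12,14}
'd' @ 1: {3,4,7,9,13}  [accepting]
'e' @ 2: {1,5,6,8,10,12,14}
'a' @ 3: {7,9,11}  [accepting]
end set {7,9,11} — state 7 in

Answer: ACCEPT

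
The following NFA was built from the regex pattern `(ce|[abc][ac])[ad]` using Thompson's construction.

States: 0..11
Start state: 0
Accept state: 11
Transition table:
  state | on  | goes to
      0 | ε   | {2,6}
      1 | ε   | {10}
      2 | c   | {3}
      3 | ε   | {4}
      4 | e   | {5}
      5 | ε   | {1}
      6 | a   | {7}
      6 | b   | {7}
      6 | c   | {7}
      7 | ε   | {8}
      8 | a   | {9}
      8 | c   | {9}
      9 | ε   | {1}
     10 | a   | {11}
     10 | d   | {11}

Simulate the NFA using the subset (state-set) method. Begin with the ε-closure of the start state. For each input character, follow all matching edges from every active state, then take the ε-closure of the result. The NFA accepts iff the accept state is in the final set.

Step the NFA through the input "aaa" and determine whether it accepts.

Answer: ACCEPT

Trace:
start: ε-closure({0}) = {0,2,6}
'a' @ 1: {7,8}
'a' @ 2: {1,9,10}
'a' @ 3: {11}  (accept∈set)
end set {11} — state 11 in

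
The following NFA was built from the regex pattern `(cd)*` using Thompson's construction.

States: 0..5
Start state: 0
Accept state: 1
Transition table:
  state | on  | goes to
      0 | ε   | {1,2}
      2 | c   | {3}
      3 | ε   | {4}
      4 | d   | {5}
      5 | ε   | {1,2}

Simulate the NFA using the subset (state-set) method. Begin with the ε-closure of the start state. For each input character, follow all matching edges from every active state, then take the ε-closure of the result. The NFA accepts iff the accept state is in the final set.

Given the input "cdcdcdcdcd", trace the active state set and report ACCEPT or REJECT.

S₀ = ε-closure({0}) = {0,1,2}
'c' @ 1: {3,4}
'd' @ 2: {1,2,5}  (accept∈set)
'c' @ 3: {3,4}
'd' @ 4: {1,2,5}  (accept∈set)
'c' @ 5: {3,4}
'd' @ 6: {1,2,5}  (accept∈set)
'c' @ 7: {3,4}
'd' @ 8: {1,2,5}  (accept∈set)
'c' @ 9: {3,4}
'd' @ 10: {1,2,5}  (accept∈set)
end set {1,2,5} — state 1 in

Answer: ACCEPT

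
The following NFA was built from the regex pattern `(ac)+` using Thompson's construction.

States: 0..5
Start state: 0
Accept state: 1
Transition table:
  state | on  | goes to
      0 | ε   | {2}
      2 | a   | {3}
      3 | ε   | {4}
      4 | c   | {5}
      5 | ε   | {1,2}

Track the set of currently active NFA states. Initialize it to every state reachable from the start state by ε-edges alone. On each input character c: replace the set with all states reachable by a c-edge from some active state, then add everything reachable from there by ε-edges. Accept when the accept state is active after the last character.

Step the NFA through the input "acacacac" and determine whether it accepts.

Answer: ACCEPT

Derivation:
S₀ = ε-closure({0}) = {0,2}
'a' @ 1: {3,4}
'c' @ 2: {1,2,5}  ✓accept
'a' @ 3: {3,4}
'c' @ 4: {1,2,5}  ✓accept
'a' @ 5: {3,4}
'c' @ 6: {1,2,5}  ✓accept
'a' @ 7: {3,4}
'c' @ 8: {1,2,5}  ✓accept
after full input: {1,2,5}  (accept=1 in)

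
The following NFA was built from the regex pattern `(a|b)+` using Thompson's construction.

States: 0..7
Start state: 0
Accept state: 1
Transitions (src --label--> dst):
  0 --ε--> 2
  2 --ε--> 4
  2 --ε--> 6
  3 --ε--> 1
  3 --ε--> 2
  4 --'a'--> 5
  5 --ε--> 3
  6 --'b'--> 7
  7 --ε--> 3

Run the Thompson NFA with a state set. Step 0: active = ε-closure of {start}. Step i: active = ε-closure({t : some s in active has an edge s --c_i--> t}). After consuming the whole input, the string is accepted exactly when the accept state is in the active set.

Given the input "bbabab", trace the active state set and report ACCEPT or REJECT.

Answer: ACCEPT

Trace:
initial (ε-close {0}): {0,2,4,6}
'b' @ 1: {1,2,3,4,6,7}  ✓accept
'b' @ 2: {1,2,3,4,6,7}  ✓accept
'a' @ 3: {1,2,3,4,5,6}  ✓accept
'b' @ 4: {1,2,3,4,6,7}  ✓accept
'a' @ 5: {1,2,3,4,5,6}  ✓accept
'b' @ 6: {1,2,3,4,6,7}  ✓accept
final: {1,2,3,4,6,7}; accept 1 in set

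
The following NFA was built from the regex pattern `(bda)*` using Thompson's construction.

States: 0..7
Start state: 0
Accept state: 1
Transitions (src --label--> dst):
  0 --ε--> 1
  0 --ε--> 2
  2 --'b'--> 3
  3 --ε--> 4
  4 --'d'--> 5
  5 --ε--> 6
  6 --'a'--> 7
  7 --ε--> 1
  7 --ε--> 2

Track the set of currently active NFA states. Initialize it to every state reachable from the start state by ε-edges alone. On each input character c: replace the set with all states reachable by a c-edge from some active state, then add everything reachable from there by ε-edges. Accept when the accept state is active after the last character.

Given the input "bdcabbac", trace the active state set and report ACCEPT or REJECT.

start: ε-closure({0}) = {0,1,2}
'b' @ 1: {3,4}
'd' @ 2: {5,6}
'c' @ 3: {}  — no active states
rest 'abbac' ignored (set empty)
after full input: {}  (accept=1 not in)

Answer: REJECT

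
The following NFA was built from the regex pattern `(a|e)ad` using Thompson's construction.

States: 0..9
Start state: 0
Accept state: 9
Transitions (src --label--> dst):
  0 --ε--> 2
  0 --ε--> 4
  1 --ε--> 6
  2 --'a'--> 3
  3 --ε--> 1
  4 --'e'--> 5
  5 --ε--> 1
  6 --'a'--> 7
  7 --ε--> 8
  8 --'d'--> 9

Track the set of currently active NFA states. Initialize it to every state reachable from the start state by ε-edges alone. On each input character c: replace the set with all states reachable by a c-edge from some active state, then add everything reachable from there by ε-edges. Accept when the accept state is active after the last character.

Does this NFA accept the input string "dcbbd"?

start: ε-closure({0}) = {0,2,4}
'd' @ 1: {}  — state set empty
rest 'cbbd' ignored (set empty)
final: {}; accept 9 not in set

Answer: REJECT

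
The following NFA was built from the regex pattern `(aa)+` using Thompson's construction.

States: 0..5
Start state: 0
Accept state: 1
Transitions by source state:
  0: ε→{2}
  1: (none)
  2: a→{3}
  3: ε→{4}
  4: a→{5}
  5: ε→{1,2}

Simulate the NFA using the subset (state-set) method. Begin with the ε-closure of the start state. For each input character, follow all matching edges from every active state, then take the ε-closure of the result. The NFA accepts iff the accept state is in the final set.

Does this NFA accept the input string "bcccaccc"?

Answer: REJECT

Derivation:
initial (ε-close {0}): {0,2}
'b' @ 1: {}  — dead — no transitions
rest 'cccaccc' ignored (set empty)
after full input: {}  (accept=1 not in)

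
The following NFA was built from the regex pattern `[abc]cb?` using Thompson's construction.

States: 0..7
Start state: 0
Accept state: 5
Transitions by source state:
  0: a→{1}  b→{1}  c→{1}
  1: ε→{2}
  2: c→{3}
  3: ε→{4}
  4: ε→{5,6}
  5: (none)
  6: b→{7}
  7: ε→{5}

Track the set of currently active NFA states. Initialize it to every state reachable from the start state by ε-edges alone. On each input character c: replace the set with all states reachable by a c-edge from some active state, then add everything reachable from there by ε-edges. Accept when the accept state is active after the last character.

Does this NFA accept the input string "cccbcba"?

Answer: REJECT

Trace:
start: ε-closure({0}) = {0}
'c' @ 1: {1,2}
'c' @ 2: {3,4,5,6}  [accepting]
'c' @ 3: {}  — state set empty
rest 'bcba' ignored (set empty)
end set {} — state 5 not in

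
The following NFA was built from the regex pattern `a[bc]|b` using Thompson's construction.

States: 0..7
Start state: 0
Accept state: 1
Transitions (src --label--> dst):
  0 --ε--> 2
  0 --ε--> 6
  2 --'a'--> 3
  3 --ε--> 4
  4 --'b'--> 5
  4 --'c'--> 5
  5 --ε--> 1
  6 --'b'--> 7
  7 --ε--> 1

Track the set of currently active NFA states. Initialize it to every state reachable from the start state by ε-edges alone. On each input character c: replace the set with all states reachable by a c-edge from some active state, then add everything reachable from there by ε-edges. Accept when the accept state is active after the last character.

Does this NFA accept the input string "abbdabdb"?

initial (ε-close {0}): {0,2,6}
'a' @ 1: {3,4}
'b' @ 2: {1,5}  [accepting]
'b' @ 3: {}  — dead — no transitions
rest 'dabdb' ignored (set empty)
end set {} — state 1 not in

Answer: REJECT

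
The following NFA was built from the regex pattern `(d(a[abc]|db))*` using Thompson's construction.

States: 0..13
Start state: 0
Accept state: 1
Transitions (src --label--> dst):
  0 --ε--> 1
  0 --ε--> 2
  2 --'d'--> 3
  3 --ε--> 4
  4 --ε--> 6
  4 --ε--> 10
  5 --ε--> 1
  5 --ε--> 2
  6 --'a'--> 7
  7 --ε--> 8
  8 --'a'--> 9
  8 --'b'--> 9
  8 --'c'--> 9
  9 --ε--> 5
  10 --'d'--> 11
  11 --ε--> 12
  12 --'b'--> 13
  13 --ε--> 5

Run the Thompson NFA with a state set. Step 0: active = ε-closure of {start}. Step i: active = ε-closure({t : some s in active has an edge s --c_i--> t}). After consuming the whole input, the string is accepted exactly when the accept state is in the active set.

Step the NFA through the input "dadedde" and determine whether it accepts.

start: ε-closure({0}) = {0,1,2}
'd' @ 1: {3,4,6,10}
'a' @ 2: {7,8}
'd' @ 3: {}  — state set empty
rest 'edde' ignored (set empty)
final: {}; accept 1 not in set

Answer: REJECT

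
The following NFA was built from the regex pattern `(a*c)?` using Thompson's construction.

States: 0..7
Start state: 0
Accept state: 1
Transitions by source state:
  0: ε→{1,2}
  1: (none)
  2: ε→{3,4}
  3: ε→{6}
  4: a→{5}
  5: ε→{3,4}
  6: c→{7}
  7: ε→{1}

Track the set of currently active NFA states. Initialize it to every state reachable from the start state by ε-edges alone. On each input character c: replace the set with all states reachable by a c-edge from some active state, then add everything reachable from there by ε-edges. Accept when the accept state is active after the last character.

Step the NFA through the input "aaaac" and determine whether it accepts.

initial (ε-close {0}): {0,1,2,3,4,6}
'a' @ 1: {3,4,5,6}
'a' @ 2: {3,4,5,6}
'a' @ 3: {3,4,5,6}
'a' @ 4: {3,4,5,6}
'c' @ 5: {1,7}  ✓accept
final: {1,7}; accept 1 in set

Answer: ACCEPT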